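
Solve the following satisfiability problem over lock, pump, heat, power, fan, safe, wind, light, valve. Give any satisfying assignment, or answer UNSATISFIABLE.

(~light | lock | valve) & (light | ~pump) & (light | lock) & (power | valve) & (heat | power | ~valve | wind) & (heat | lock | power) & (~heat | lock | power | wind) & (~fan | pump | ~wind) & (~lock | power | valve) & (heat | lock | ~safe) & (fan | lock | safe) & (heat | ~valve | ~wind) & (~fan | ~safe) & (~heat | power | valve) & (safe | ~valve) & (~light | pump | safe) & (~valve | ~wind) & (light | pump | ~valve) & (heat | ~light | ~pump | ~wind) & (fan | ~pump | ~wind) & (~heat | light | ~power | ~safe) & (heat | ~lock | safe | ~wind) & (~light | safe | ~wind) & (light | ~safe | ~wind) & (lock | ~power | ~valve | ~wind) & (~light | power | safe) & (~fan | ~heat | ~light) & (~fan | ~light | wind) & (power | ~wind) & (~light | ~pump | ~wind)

Set lock = True.
Set pump = False.
Set heat = False.
Set power = True.
Set fan = False.
Set safe = True.
Set wind = True.
  then (heat | ~valve | ~wind) forces valve = False.
  then (light | ~safe | ~wind) forces light = True.
All clauses satisfied.

lock = True; pump = False; heat = False; power = True; fan = False; safe = True; wind = True; light = True; valve = False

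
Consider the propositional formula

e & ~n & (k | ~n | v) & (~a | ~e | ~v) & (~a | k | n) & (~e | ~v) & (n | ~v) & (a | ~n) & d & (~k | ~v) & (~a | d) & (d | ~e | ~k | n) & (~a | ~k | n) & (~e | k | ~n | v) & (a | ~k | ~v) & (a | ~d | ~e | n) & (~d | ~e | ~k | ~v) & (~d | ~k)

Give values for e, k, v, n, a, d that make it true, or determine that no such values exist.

UNSATISFIABLE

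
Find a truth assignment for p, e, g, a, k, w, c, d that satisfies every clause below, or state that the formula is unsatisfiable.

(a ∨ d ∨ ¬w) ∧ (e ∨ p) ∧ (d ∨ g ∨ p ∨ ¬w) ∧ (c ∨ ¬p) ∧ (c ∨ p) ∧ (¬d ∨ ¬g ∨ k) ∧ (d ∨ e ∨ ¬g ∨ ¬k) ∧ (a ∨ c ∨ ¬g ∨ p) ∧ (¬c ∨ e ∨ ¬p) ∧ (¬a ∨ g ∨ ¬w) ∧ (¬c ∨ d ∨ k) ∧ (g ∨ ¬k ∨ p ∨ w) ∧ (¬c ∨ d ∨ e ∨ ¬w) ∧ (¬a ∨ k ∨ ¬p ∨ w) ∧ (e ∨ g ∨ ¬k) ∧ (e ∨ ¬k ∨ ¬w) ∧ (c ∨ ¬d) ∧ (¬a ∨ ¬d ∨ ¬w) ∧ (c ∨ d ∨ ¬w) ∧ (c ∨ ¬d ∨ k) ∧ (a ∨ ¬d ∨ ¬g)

Set p = False.
  then (e ∨ p) forces e = True.
  then (c ∨ p) forces c = True.
Set g = False.
Set a = False.
Set k = True.
  then (g ∨ ¬k ∨ p ∨ w) forces w = True.
  then (a ∨ d ∨ ¬w) forces d = True.
All clauses satisfied.

p = False; e = True; g = False; a = False; k = True; w = True; c = True; d = True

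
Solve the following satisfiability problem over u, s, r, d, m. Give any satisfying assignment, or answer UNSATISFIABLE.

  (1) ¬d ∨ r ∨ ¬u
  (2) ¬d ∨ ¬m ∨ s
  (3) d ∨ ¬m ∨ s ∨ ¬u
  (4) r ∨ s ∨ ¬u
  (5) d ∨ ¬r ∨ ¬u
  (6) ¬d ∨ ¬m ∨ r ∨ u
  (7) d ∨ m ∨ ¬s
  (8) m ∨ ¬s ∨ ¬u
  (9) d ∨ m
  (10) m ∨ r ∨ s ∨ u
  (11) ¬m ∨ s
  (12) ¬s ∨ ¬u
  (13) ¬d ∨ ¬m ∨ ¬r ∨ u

Set u = False.
Set s = True.
Set r = True.
Set d = False.
  then (d ∨ m ∨ ¬s) forces m = True.
All clauses satisfied.

u: False, s: True, r: True, d: False, m: True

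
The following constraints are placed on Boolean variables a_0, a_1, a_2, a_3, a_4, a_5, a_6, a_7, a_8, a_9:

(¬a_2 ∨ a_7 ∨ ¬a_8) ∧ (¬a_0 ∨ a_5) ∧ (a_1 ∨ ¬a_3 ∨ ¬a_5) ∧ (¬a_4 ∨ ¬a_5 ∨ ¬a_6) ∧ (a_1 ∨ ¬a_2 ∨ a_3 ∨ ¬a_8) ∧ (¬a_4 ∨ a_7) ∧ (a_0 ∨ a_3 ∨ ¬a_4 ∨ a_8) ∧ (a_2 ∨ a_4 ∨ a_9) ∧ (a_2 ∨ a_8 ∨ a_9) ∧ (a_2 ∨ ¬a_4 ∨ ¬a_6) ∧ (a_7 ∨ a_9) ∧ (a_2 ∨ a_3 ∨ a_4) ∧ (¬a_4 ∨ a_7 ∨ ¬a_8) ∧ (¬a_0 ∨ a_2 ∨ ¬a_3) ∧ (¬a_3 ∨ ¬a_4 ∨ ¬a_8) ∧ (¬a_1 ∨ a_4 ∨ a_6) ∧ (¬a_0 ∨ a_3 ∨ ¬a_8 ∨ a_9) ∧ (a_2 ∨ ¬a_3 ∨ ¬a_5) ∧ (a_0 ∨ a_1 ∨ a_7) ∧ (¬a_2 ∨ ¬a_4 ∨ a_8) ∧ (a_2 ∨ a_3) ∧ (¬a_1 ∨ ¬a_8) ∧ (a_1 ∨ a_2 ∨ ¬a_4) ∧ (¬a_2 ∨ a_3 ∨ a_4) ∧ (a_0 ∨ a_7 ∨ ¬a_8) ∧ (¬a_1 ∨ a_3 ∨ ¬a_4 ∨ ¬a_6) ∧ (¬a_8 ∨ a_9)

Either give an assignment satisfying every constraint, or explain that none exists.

a_0 = True; a_1 = True; a_2 = True; a_3 = True; a_4 = False; a_5 = True; a_6 = True; a_7 = True; a_8 = False; a_9 = False

Set a_0 = True.
  then (¬a_0 ∨ a_5) forces a_5 = True.
Try a_1 = False:
  (a_1 ∨ ¬a_3 ∨ ¬a_5) forces a_3 = False.
  (a_2 ∨ a_3) forces a_2 = True.
  (a_1 ∨ ¬a_2 ∨ a_3 ∨ ¬a_8) forces a_8 = False.
  (¬a_2 ∨ ¬a_4 ∨ a_8) forces a_4 = False.
  clause (¬a_2 ∨ a_3 ∨ a_4) is falsified — backtrack.
So a_1 = True.
  then (¬a_1 ∨ ¬a_8) forces a_8 = False.
Try a_2 = False:
  (a_2 ∨ a_8 ∨ a_9) forces a_9 = True.
  (¬a_0 ∨ a_2 ∨ ¬a_3) forces a_3 = False.
  clause (a_2 ∨ a_3) is falsified — backtrack.
So a_2 = True.
  then (¬a_2 ∨ ¬a_4 ∨ a_8) forces a_4 = False.
  then (¬a_2 ∨ a_3 ∨ a_4) forces a_3 = True.
  then (¬a_1 ∨ a_4 ∨ a_6) forces a_6 = True.
Set a_7 = True.
Set a_9 = False.
All clauses satisfied.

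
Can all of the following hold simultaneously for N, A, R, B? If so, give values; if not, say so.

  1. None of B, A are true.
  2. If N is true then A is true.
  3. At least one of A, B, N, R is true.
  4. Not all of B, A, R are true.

N: False, A: False, R: True, B: False

  (1) {B, A}: 0 true — none ✓
  (2) N=F ⇒ A: vacuous ✓
  (3) {A, B, N, R}: 1 true — at least one ✓
  (4) {B, A, R}: 1/3 true — not all ✓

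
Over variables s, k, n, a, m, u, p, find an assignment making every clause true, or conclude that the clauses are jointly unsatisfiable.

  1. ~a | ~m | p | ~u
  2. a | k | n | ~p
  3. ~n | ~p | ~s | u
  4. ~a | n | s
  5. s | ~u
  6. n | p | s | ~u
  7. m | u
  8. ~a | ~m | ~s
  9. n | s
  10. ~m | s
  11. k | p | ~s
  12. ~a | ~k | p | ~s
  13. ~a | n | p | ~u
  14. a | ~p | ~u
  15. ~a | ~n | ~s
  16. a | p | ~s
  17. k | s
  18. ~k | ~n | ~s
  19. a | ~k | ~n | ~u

s = True, k = False, n = False, a = True, m = False, u = True, p = True

Try s = False:
  (s | ~u) forces u = False.
  (m | u) forces m = True.
  clause (~m | s) is falsified — backtrack.
So s = True.
Set k = False.
  then (k | p | ~s) forces p = True.
Set n = False.
  then (a | k | n | ~p) forces a = True.
  then (~a | ~m | ~s) forces m = False.
  then (m | u) forces u = True.
All clauses satisfied.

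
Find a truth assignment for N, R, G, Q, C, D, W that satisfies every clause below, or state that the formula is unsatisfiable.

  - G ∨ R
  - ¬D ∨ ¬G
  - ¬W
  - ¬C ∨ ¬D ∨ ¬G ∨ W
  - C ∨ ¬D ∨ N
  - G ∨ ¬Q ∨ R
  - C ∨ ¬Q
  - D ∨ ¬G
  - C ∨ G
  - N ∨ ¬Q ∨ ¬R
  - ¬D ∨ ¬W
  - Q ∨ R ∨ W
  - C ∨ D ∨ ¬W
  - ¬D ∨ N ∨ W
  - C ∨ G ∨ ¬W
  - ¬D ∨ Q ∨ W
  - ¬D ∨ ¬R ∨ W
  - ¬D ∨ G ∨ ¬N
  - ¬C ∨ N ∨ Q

N: True, R: True, G: False, Q: False, C: True, D: False, W: False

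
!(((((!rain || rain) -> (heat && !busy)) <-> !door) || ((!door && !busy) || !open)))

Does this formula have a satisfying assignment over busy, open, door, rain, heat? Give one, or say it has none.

busy = True, open = True, door = False, rain = True, heat = True

  !(((((!rain || rain) -> (heat && !busy)) <-> !door) || ((!door && !busy) || !open))) = True
    (((!rain || rain) -> (heat && !busy)) <-> !door) || ((!door && !busy) || !open) = False
      ((!rain || rain) -> (heat && !busy)) <-> !door = False
        (!rain || rain) -> (heat && !busy) = False
          !rain || rain = True
            !rain = False
          heat && !busy = False
            !busy = False
        !door = True
      (!door && !busy) || !open = False
        !door && !busy = False
          !door = True
          !busy = False
        !open = False
The formula evaluates to True.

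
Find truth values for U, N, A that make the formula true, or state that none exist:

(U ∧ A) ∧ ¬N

U = True; N = False; A = True

  U ∧ A = True
  ¬N = True
Both conjuncts True, so the formula holds.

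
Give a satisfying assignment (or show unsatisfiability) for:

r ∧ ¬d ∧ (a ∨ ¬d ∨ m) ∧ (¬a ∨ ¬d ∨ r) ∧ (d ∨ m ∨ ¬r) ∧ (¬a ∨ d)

Unit clause (r) forces r = True.
Unit clause (¬d) forces d = False.
In (d ∨ m ∨ ¬r) only m is left, so m = True.
In (¬a ∨ d) only ¬a is left, so a = False.
Check each clause:
  (r): r holds.
  (¬d): ¬d holds.
  (a ∨ ¬d ∨ m): ¬d holds.
  (¬a ∨ ¬d ∨ r): ¬a holds.
  (d ∨ m ∨ ¬r): m holds.
  (¬a ∨ d): ¬a holds.
All clauses satisfied.

a=F; r=T; m=T; d=F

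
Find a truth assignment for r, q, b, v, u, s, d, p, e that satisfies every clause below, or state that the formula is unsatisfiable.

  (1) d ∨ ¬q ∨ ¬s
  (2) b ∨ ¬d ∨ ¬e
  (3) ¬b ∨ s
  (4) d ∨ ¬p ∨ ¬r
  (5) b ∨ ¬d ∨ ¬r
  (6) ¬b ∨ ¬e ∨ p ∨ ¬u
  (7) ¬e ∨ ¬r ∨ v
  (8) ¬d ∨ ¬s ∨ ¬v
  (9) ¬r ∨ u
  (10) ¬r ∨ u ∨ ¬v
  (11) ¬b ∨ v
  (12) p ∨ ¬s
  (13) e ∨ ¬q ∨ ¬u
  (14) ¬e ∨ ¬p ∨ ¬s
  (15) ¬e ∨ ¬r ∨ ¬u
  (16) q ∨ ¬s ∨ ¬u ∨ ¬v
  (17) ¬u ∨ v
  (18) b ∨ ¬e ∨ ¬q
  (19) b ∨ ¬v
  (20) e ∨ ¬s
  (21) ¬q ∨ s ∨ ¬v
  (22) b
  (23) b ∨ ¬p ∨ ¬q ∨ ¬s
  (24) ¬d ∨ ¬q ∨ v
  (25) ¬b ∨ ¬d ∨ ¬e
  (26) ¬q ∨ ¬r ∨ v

Unsatisfiable — no assignment works.

Case s = True:
  (p ∨ ¬s) forces p = True.
  (¬e ∨ ¬p ∨ ¬s) forces e = False.
  Clause (e ∨ ¬s) is falsified — contradiction.
Case s = False:
  (¬b ∨ s) forces b = False.
  Clause (b) is falsified — contradiction.
Both cases fail, so the formula is unsatisfiable.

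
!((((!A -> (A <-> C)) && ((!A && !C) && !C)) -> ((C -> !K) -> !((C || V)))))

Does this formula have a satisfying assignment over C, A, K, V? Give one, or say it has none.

C: False, A: False, K: False, V: True

  !((((!A -> (A <-> C)) && ((!A && !C) && !C)) -> ((C -> !K) -> !((C || V))))) = True
    ((!A -> (A <-> C)) && ((!A && !C) && !C)) -> ((C -> !K) -> !((C || V))) = False
      (!A -> (A <-> C)) && ((!A && !C) && !C) = True
        !A -> (A <-> C) = True
          !A = True
          A <-> C = True
        (!A && !C) && !C = True
          !A && !C = True
            !A = True
            !C = True
          !C = True
      (C -> !K) -> !((C || V)) = False
        C -> !K = True
          !K = True
        !((C || V)) = False
          C || V = True
The formula evaluates to True.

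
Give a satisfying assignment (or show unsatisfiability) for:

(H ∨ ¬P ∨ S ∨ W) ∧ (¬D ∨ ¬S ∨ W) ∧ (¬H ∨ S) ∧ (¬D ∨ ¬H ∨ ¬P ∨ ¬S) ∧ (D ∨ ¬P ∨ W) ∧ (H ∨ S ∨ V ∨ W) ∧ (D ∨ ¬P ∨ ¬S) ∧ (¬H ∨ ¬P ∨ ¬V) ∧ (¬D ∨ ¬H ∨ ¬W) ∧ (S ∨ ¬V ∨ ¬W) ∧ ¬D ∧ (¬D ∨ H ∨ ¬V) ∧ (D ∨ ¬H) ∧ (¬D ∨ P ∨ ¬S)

S = False, P = False, V = False, D = False, W = True, H = False

Unit clause (¬D) forces D = False.
In (D ∨ ¬H) only ¬H is left, so H = False.
Set S = False.
Set P = False.
Set V = False.
  then (H ∨ S ∨ V ∨ W) forces W = True.
All clauses satisfied.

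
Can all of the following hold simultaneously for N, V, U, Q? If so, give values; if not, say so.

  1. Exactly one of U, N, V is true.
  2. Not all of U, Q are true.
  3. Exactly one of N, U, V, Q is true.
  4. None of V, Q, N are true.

N: False, V: False, U: True, Q: False

  (1) {U, N, V}: 1 true — exactly one ✓
  (2) {U, Q}: 1/2 true — not all ✓
  (3) {N, U, V, Q}: 1 true — exactly one ✓
  (4) {V, Q, N}: 0 true — none ✓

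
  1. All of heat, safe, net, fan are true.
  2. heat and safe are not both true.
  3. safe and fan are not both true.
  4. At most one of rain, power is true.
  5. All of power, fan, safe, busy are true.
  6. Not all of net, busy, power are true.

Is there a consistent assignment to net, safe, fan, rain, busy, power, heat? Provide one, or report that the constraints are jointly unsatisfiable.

No satisfying assignment exists.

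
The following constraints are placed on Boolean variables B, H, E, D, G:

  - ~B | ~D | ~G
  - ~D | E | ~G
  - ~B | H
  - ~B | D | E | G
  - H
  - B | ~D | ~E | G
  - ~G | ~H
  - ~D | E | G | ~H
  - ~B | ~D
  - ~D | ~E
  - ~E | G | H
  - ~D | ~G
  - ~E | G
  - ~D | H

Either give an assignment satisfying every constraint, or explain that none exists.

B: False, H: True, E: False, D: False, G: False

Unit clause (H) forces H = True.
In (~G | ~H) only ~G is left, so G = False.
In (~E | G) only ~E is left, so E = False.
In (~D | E | G | ~H) only ~D is left, so D = False.
In (~B | D | E | G) only ~B is left, so B = False.
All clauses satisfied.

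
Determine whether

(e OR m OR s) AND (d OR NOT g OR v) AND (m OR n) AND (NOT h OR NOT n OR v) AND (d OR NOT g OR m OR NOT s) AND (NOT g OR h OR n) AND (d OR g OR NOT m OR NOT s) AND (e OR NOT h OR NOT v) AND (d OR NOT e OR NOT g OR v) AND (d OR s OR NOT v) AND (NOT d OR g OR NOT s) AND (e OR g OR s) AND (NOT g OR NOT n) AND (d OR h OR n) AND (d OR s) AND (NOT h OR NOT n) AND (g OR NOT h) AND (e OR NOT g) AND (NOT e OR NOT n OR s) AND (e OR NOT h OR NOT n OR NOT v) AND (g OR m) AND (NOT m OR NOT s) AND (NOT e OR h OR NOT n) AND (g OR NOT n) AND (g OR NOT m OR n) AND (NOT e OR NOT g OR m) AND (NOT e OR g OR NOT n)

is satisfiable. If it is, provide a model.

Try e = False:
  (e OR NOT g) forces g = False.
  (e OR g OR s) forces s = True.
  (NOT d OR g OR NOT s) forces d = False.
  (d OR g OR NOT m OR NOT s) forces m = False.
  clause (g OR m) is falsified — backtrack.
So e = True.
Set h = True.
  then (NOT h OR NOT n) forces n = False.
  then (g OR NOT h) forces g = True.
  then (NOT e OR NOT g OR m) forces m = True.
  then (NOT m OR NOT s) forces s = False.
  then (d OR s) forces d = True.
Set v = False.
All clauses satisfied.

e = True, h = True, v = False, n = False, m = True, d = True, g = True, s = False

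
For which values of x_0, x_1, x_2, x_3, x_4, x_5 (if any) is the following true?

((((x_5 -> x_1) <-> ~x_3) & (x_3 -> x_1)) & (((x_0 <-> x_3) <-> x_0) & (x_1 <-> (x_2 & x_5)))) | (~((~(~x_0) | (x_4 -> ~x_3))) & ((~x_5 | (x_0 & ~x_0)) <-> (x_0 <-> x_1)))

x_0 = False, x_1 = False, x_2 = False, x_3 = True, x_4 = True, x_5 = False

  ((((x_5 -> x_1) <-> ~x_3) & (x_3 -> x_1)) & (((x_0 <-> x_3) <-> x_0) & (x_1 <-> (x_2 & x_5)))) | (~((~(~x_0) | (x_4 -> ~x_3))) & ((~x_5 | (x_0 & ~x_0)) <-> (x_0 <-> x_1))) = True
    (((x_5 -> x_1) <-> ~x_3) & (x_3 -> x_1)) & (((x_0 <-> x_3) <-> x_0) & (x_1 <-> (x_2 & x_5))) = False
      ((x_5 -> x_1) <-> ~x_3) & (x_3 -> x_1) = False
        (x_5 -> x_1) <-> ~x_3 = False
          x_5 -> x_1 = True
          ~x_3 = False
        x_3 -> x_1 = False
      ((x_0 <-> x_3) <-> x_0) & (x_1 <-> (x_2 & x_5)) = True
        (x_0 <-> x_3) <-> x_0 = True
          x_0 <-> x_3 = False
        x_1 <-> (x_2 & x_5) = True
          x_2 & x_5 = False
    ~((~(~x_0) | (x_4 -> ~x_3))) & ((~x_5 | (x_0 & ~x_0)) <-> (x_0 <-> x_1)) = True
      ~((~(~x_0) | (x_4 -> ~x_3))) = True
        ~(~x_0) | (x_4 -> ~x_3) = False
          ~(~x_0) = False
            ~x_0 = True
          x_4 -> ~x_3 = False
            ~x_3 = False
      (~x_5 | (x_0 & ~x_0)) <-> (x_0 <-> x_1) = True
        ~x_5 | (x_0 & ~x_0) = True
          ~x_5 = True
          x_0 & ~x_0 = False
            ~x_0 = True
        x_0 <-> x_1 = True
The formula evaluates to True.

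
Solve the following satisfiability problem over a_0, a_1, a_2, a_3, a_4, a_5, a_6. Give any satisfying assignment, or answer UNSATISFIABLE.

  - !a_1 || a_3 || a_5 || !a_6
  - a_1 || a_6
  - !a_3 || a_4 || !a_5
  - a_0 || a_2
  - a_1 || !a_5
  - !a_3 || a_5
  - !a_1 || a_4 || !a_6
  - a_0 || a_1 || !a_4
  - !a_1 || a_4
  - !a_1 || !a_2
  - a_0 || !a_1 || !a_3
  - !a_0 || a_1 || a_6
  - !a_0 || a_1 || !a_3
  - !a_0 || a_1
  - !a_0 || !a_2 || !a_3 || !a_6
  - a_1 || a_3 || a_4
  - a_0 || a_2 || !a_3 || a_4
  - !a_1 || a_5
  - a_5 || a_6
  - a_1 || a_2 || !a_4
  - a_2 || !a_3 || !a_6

a_0 = True, a_1 = True, a_2 = False, a_3 = True, a_4 = True, a_5 = True, a_6 = False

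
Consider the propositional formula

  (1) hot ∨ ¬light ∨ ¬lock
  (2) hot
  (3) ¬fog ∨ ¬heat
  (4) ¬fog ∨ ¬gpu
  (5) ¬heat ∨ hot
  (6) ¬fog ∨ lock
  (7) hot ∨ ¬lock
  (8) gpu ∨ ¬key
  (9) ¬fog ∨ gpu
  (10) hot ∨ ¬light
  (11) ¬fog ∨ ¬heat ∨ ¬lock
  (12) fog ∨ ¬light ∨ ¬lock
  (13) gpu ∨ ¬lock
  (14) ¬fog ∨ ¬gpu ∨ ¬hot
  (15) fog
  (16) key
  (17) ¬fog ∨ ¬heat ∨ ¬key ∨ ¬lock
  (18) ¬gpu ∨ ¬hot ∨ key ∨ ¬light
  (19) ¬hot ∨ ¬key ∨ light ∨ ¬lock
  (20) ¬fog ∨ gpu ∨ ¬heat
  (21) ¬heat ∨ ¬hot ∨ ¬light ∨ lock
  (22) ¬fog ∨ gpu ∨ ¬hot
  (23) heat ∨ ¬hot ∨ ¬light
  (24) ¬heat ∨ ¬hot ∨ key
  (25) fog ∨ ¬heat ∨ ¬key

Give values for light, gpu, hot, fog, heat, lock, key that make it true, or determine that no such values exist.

The formula is unsatisfiable.

Case hot = True:
  (fog) forces fog = True.
  (¬fog ∨ ¬heat) forces heat = False.
  (¬fog ∨ ¬gpu) forces gpu = False.
  Clause (¬fog ∨ gpu) is falsified — contradiction.
Case hot = False:
  Clause (hot) is falsified — contradiction.
Both cases fail, so the formula is unsatisfiable.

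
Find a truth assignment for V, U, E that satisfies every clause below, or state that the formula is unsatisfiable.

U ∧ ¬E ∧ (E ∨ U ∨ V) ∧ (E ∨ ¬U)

No satisfying assignment exists.

Case U = True:
  (¬E) forces E = False.
  Clause (E ∨ ¬U) is falsified — contradiction.
Case U = False:
  Clause (U) is falsified — contradiction.
Both cases fail, so the formula is unsatisfiable.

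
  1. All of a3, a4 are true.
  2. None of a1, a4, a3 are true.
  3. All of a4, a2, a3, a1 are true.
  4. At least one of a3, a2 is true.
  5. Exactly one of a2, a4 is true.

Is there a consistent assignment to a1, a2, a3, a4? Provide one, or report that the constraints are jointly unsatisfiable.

No satisfying assignment exists.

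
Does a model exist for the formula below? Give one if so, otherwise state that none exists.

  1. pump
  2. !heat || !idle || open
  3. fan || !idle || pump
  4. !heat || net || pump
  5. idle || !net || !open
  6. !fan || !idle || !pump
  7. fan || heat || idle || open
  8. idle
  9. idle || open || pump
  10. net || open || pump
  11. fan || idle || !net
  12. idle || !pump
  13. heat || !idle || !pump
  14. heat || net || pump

fan=F, idle=T, heat=T, pump=T, open=T, net=T

Unit clause (pump) forces pump = True.
Unit clause (idle) forces idle = True.
In (heat || !idle || !pump) only heat is left, so heat = True.
In (!heat || !idle || open) only open is left, so open = True.
In (!fan || !idle || !pump) only !fan is left, so fan = False.
Set net = True.
All clauses satisfied.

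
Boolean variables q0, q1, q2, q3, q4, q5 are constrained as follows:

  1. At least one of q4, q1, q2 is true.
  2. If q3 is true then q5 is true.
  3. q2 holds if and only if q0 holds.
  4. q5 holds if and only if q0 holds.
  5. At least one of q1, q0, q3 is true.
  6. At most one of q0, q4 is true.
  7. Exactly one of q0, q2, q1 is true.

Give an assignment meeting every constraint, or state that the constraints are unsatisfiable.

q0=F; q1=T; q2=F; q3=F; q4=T; q5=F

  (1) {q4, q1, q2}: 2 true — at least one ✓
  (2) q3=F ⇒ q5: vacuous ✓
  (3) q2=F, q0=F — same ✓
  (4) q5=F, q0=F — same ✓
  (5) {q1, q0, q3}: 1 true — at least one ✓
  (6) {q0, q4}: 1 true — at most one ✓
  (7) {q0, q2, q1}: 1 true — exactly one ✓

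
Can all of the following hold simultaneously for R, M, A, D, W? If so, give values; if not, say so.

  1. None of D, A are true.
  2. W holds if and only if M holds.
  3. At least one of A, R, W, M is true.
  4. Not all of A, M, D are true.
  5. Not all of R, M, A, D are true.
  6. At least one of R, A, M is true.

R=F; M=T; A=F; D=F; W=T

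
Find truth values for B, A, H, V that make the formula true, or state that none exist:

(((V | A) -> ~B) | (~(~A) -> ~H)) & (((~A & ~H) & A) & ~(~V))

Unsatisfiable — no assignment works.

Case A = True: the conjunct ~A is False.
Case A = False: the conjunct A is False.
Both cases fail — unsatisfiable.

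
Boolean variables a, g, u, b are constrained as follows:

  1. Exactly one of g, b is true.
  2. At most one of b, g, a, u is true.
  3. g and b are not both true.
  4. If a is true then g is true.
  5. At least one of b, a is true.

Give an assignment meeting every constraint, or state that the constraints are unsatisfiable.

a: False, g: False, u: False, b: True

  (1) {g, b}: 1 true — exactly one ✓
  (2) {b, g, a, u}: 1 true — at most one ✓
  (3) g=F, b=T — not both ✓
  (4) a=F ⇒ g: vacuous ✓
  (5) {b, a}: 1 true — at least one ✓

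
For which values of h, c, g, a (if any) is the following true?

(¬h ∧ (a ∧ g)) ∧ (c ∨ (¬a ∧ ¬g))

h = False, c = True, g = True, a = True

  ¬h ∧ (a ∧ g) = True
    ¬h = True
    a ∧ g = True
  c ∨ (¬a ∧ ¬g) = True
    ¬a ∧ ¬g = False
      ¬a = False
      ¬g = False
Both conjuncts True, so the formula holds.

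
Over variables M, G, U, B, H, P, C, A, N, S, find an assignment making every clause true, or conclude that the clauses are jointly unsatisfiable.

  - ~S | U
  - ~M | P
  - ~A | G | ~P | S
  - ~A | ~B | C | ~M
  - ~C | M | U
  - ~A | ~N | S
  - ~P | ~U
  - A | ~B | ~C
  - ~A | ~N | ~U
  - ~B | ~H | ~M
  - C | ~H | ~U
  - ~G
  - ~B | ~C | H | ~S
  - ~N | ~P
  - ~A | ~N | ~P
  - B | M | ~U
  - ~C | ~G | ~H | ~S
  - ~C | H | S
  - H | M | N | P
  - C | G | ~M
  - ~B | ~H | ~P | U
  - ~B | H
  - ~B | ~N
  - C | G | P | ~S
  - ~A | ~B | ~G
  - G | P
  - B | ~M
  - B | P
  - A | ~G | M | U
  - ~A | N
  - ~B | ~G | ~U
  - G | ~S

M = False; G = False; U = False; B = False; H = True; P = True; C = False; A = False; N = False; S = False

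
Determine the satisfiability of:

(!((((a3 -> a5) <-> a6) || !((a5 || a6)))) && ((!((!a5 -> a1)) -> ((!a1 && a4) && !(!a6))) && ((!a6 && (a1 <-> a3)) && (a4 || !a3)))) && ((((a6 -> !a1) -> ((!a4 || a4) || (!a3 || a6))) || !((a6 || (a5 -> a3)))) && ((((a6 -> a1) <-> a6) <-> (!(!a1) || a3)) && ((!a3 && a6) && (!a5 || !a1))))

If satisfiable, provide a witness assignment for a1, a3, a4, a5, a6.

Case a6 = True: the conjunct !a6 is False.
Case a6 = False: the conjunct a6 is False.
Both cases fail — unsatisfiable.

UNSATISFIABLE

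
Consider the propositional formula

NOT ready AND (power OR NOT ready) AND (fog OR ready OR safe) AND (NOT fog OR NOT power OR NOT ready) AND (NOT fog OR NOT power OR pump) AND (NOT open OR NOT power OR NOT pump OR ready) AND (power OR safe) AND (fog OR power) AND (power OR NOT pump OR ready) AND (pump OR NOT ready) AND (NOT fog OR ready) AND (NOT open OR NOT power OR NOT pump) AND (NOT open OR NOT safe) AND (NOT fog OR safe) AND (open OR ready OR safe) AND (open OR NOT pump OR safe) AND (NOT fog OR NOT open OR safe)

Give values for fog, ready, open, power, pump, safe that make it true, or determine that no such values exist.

fog: False; ready: False; open: False; power: True; pump: True; safe: True

Unit clause (NOT ready) forces ready = False.
In (NOT fog OR ready) only NOT fog is left, so fog = False.
In (fog OR ready OR safe) only safe is left, so safe = True.
In (fog OR power) only power is left, so power = True.
In (NOT open OR NOT safe) only NOT open is left, so open = False.
Set pump = True.
All clauses satisfied.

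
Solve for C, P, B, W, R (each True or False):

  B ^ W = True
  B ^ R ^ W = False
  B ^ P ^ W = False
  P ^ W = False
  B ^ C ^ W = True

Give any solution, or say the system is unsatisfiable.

C: False, P: True, B: False, W: True, R: True

B ^ W = F ^ T = True ✓
B ^ R ^ W = F ^ T ^ T = False ✓
B ^ P ^ W = F ^ T ^ T = False ✓
P ^ W = T ^ T = False ✓
B ^ C ^ W = F ^ F ^ T = True ✓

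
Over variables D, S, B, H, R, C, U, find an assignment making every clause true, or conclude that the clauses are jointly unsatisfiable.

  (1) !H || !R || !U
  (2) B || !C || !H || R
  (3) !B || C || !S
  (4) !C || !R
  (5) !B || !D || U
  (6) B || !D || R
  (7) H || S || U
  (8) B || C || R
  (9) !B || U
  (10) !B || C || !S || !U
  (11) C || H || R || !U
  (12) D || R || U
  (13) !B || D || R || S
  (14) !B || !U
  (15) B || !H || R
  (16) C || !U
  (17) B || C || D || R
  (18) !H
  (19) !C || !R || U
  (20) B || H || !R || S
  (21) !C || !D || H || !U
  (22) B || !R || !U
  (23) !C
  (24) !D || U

Unit clause (!H) forces H = False.
Unit clause (!C) forces C = False.
In (C || !U) only !U is left, so U = False.
In (!D || U) only !D is left, so D = False.
In (H || S || U) only S is left, so S = True.
In (!B || U) only !B is left, so B = False.
In (D || R || U) only R is left, so R = True.
All clauses satisfied.

D = False, S = True, B = False, H = False, R = True, C = False, U = False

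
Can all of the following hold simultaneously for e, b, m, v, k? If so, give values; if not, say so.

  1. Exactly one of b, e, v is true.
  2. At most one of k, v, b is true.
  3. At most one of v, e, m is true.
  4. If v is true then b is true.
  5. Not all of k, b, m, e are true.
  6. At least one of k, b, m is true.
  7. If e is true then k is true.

e = False, b = True, m = False, v = False, k = False

  (1) {b, e, v}: 1 true — exactly one ✓
  (2) {k, v, b}: 1 true — at most one ✓
  (3) {v, e, m}: 0 true — at most one ✓
  (4) v=F ⇒ b: vacuous ✓
  (5) {k, b, m, e}: 1/4 true — not all ✓
  (6) {k, b, m}: 1 true — at least one ✓
  (7) e=F ⇒ k: vacuous ✓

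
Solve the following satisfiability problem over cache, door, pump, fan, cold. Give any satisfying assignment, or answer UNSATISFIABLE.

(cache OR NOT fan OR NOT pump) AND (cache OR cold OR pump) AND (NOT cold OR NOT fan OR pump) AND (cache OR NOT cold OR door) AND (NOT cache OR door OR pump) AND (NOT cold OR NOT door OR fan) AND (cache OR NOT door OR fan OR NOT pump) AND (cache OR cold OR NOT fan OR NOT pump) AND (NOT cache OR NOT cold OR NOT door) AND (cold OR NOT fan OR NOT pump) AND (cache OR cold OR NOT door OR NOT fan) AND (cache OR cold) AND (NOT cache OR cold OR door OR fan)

Try cache = False:
  (cache OR cold) forces cold = True.
  (cache OR NOT cold OR door) forces door = True.
  (NOT cold OR NOT door OR fan) forces fan = True.
  (cache OR NOT fan OR NOT pump) forces pump = False.
  clause (NOT cold OR NOT fan OR pump) is falsified — backtrack.
So cache = True.
Set door = True.
  then (NOT cache OR NOT cold OR NOT door) forces cold = False.
Set pump = False.
Set fan = False.
All clauses satisfied.

cache = True; door = True; pump = False; fan = False; cold = False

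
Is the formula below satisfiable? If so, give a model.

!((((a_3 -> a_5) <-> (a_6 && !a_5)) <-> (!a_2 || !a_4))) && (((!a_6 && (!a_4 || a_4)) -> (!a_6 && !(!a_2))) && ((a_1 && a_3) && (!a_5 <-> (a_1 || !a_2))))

a_1 = True, a_2 = False, a_3 = True, a_4 = False, a_5 = False, a_6 = True

  !((((a_3 -> a_5) <-> (a_6 && !a_5)) <-> (!a_2 || !a_4))) = True
    ((a_3 -> a_5) <-> (a_6 && !a_5)) <-> (!a_2 || !a_4) = False
      (a_3 -> a_5) <-> (a_6 && !a_5) = False
        a_3 -> a_5 = False
        a_6 && !a_5 = True
          !a_5 = True
      !a_2 || !a_4 = True
        !a_2 = True
        !a_4 = True
  ((!a_6 && (!a_4 || a_4)) -> (!a_6 && !(!a_2))) && ((a_1 && a_3) && (!a_5 <-> (a_1 || !a_2))) = True
    (!a_6 && (!a_4 || a_4)) -> (!a_6 && !(!a_2)) = True
      !a_6 && (!a_4 || a_4) = False
        !a_6 = False
        !a_4 || a_4 = True
          !a_4 = True
      !a_6 && !(!a_2) = False
        !a_6 = False
        !(!a_2) = False
          !a_2 = True
    (a_1 && a_3) && (!a_5 <-> (a_1 || !a_2)) = True
      a_1 && a_3 = True
      !a_5 <-> (a_1 || !a_2) = True
        !a_5 = True
        a_1 || !a_2 = True
          !a_2 = True
Both conjuncts True, so the formula holds.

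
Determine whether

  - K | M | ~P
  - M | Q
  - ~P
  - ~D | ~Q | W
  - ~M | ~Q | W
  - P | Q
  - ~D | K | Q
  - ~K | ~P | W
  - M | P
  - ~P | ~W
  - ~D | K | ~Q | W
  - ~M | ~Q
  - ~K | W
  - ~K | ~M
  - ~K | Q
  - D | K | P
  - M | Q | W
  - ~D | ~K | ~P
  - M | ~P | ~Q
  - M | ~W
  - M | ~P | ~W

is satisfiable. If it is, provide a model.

UNSATISFIABLE

Case P = True:
  Clause (~P) is falsified — contradiction.
Case P = False:
  (P | Q) forces Q = True.
  (M | P) forces M = True.
  Clause (~M | ~Q) is falsified — contradiction.
Both cases fail, so the formula is unsatisfiable.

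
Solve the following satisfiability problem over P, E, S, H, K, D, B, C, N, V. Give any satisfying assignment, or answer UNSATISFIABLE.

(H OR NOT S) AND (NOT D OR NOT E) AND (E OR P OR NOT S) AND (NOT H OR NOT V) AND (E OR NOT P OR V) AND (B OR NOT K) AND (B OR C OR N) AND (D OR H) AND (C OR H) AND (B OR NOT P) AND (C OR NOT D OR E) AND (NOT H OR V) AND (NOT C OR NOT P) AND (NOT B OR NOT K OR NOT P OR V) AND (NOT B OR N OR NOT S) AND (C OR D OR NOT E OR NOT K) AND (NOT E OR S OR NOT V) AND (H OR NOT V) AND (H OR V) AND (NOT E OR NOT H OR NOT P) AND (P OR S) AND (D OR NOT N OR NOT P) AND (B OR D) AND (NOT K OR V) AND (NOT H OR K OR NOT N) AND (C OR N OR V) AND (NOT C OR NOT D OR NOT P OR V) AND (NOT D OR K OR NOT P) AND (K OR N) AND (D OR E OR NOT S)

Unsatisfiable — no assignment works.

Case V = True:
  (NOT H OR NOT V) forces H = False.
  Clause (H OR NOT V) is falsified — contradiction.
Case V = False:
  (NOT H OR V) forces H = False.
  Clause (H OR V) is falsified — contradiction.
Both cases fail, so the formula is unsatisfiable.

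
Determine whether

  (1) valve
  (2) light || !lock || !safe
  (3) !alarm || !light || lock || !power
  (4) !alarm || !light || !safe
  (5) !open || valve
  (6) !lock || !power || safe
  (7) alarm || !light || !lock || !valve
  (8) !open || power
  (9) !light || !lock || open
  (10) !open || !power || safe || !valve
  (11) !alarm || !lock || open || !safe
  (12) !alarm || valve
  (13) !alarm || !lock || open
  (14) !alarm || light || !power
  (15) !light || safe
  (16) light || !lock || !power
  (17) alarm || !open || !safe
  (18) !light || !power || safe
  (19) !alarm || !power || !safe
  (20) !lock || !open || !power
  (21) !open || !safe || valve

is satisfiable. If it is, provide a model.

Unit clause (valve) forces valve = True.
Set alarm = True.
Try light = True:
  (!alarm || !light || !safe) forces safe = False.
  clause (!light || safe) is falsified — backtrack.
So light = False.
  then (!alarm || light || !power) forces power = False.
  then (!open || power) forces open = False.
  then (!alarm || !lock || open) forces lock = False.
Set safe = False.
All clauses satisfied.

alarm=T, light=F, open=F, power=F, valve=T, lock=F, safe=F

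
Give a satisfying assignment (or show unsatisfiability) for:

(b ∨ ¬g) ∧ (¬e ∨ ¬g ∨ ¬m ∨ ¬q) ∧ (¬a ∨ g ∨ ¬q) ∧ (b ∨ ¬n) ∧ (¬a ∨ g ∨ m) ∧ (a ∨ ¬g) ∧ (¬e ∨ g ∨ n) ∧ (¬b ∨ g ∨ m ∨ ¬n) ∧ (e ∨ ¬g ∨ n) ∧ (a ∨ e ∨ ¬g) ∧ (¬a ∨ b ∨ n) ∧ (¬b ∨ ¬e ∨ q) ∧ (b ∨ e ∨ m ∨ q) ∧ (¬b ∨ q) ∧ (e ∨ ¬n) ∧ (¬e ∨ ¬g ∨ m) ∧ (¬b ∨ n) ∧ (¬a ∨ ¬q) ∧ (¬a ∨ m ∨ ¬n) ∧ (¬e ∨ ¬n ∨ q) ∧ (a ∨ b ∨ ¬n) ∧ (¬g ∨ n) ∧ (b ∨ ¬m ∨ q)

Try a = True:
  (¬a ∨ ¬q) forces q = False.
  (¬b ∨ q) forces b = False.
  (b ∨ ¬g) forces g = False.
  (b ∨ ¬n) forces n = False.
  clause (¬a ∨ b ∨ n) is falsified — backtrack.
So a = False.
  then (a ∨ ¬g) forces g = False.
Set q = True.
Set m = True.
Set e = False.
  then (e ∨ ¬n) forces n = False.
  then (¬b ∨ n) forces b = False.
All clauses satisfied.

a = False; q = True; m = True; g = False; e = False; b = False; n = False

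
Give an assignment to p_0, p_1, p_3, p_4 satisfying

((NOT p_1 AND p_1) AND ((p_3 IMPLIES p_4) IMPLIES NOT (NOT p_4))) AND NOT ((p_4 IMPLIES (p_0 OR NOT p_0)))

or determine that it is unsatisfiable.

Unsatisfiable — no assignment works.

The conjunct NOT ((p_4 IMPLIES (p_0 OR NOT p_0))) is unsatisfiable on its own:
  p_0=F, p_4=F: evaluates to False.
  p_0=F, p_4=T: evaluates to False.
  p_0=T, p_4=F: evaluates to False.
  p_0=T, p_4=T: evaluates to False.
So the whole conjunction is unsatisfiable.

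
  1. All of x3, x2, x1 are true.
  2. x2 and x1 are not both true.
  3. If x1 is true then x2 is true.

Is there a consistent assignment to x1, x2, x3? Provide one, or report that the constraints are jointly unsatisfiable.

UNSATISFIABLE

Case x1 = True:
  (1) forces x3 = True.
  (1) forces x2 = True.
  Constraint (2) is violated (x2=T, x1=T) — contradiction.
Case x1 = False:
  Constraint (1) is violated (x1=F) — contradiction.
Both cases fail — unsatisfiable.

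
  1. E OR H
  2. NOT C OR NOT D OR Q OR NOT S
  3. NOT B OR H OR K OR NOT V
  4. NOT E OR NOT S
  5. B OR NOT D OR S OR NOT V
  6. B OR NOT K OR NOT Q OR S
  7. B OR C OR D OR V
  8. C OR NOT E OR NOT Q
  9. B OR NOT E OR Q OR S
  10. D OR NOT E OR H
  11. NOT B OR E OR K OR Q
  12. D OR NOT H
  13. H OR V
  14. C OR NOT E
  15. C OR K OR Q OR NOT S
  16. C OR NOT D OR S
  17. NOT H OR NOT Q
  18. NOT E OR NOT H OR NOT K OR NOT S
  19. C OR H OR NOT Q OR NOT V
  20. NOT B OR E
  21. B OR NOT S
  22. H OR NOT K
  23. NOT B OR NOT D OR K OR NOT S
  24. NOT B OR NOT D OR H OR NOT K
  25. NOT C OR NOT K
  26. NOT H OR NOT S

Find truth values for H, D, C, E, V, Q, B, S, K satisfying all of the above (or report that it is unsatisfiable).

H = True; D = True; C = True; E = True; V = False; Q = False; B = True; S = False; K = False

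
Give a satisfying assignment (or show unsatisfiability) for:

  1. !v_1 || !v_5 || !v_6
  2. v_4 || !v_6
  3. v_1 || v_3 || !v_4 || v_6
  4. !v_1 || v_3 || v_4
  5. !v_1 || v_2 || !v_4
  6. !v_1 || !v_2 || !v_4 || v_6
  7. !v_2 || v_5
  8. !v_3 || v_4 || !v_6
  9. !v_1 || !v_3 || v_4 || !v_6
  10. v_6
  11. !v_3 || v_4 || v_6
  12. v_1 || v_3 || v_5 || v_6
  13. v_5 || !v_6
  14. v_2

Unit clause (v_6) forces v_6 = True.
In (v_5 || !v_6) only v_5 is left, so v_5 = True.
Unit clause (v_2) forces v_2 = True.
In (!v_1 || !v_5 || !v_6) only !v_1 is left, so v_1 = False.
In (v_4 || !v_6) only v_4 is left, so v_4 = True.
Set v_3 = True.
All clauses satisfied.

v_1=F; v_2=T; v_3=T; v_4=T; v_5=T; v_6=T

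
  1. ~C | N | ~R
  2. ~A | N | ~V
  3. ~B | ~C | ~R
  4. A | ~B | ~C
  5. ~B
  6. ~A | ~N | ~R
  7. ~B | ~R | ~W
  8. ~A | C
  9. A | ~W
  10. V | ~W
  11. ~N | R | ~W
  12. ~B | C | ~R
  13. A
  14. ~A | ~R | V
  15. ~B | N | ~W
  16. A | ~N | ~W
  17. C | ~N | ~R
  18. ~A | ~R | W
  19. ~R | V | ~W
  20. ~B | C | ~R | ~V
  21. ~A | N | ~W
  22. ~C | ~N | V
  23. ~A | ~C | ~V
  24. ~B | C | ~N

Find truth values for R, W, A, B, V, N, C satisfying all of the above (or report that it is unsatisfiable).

Unit clause (~B) forces B = False.
Unit clause (A) forces A = True.
In (~A | C) only C is left, so C = True.
In (~A | ~C | ~V) only ~V is left, so V = False.
In (V | ~W) only ~W is left, so W = False.
In (~A | ~R | V) only ~R is left, so R = False.
In (~C | ~N | V) only ~N is left, so N = False.
All clauses satisfied.

R = False, W = False, A = True, B = False, V = False, N = False, C = True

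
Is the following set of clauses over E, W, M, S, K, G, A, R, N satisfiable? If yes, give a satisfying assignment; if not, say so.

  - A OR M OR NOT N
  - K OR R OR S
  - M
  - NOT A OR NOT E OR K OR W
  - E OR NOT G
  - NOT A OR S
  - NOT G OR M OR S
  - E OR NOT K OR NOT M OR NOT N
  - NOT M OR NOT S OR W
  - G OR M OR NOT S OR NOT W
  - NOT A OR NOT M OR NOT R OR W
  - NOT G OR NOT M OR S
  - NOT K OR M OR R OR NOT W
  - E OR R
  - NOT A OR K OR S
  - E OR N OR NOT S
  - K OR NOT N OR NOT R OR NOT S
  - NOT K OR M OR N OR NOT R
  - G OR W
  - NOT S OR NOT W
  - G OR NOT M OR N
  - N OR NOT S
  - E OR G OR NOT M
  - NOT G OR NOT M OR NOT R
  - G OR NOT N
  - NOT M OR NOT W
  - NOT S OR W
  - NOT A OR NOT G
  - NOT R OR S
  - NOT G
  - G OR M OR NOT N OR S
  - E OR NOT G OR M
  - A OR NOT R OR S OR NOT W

UNSATISFIABLE

Case G = True:
  Clause (NOT G) is falsified — contradiction.
Case G = False:
  (M) forces M = True.
  (G OR W) forces W = True.
  Clause (NOT M OR NOT W) is falsified — contradiction.
Both cases fail, so the formula is unsatisfiable.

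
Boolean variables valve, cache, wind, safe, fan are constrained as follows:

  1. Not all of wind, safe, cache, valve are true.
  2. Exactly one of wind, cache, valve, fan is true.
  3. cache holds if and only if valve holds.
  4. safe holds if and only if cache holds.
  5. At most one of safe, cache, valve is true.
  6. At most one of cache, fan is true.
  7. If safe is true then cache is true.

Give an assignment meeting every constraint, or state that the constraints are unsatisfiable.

valve = False, cache = False, wind = False, safe = False, fan = True

  (1) {wind, safe, cache, valve}: 0/4 true — not all ✓
  (2) {wind, cache, valve, fan}: 1 true — exactly one ✓
  (3) cache=F, valve=F — same ✓
  (4) safe=F, cache=F — same ✓
  (5) {safe, cache, valve}: 0 true — at most one ✓
  (6) {cache, fan}: 1 true — at most one ✓
  (7) safe=F ⇒ cache: vacuous ✓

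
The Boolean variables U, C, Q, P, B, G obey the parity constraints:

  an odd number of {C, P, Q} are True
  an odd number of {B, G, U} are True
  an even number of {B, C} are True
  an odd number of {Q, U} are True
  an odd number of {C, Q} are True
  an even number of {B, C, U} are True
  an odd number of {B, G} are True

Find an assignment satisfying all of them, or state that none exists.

U=F, C=F, Q=T, P=F, B=F, G=T

{C, P, Q}: 1 true → odd ✓
{B, G, U}: 1 true → odd ✓
{B, C}: 0 true → even ✓
{Q, U}: 1 true → odd ✓
{C, Q}: 1 true → odd ✓
{B, C, U}: 0 true → even ✓
{B, G}: 1 true → odd ✓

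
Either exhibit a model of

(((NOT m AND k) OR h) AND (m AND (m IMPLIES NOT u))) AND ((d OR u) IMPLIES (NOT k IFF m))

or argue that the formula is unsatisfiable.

h=T, u=F, k=F, m=T, d=T

  ((NOT m AND k) OR h) AND (m AND (m IMPLIES NOT u)) = True
    (NOT m AND k) OR h = True
      NOT m AND k = False
        NOT m = False
    m AND (m IMPLIES NOT u) = True
      m IMPLIES NOT u = True
        NOT u = True
  (d OR u) IMPLIES (NOT k IFF m) = True
    d OR u = True
    NOT k IFF m = True
      NOT k = True
Both conjuncts True, so the formula holds.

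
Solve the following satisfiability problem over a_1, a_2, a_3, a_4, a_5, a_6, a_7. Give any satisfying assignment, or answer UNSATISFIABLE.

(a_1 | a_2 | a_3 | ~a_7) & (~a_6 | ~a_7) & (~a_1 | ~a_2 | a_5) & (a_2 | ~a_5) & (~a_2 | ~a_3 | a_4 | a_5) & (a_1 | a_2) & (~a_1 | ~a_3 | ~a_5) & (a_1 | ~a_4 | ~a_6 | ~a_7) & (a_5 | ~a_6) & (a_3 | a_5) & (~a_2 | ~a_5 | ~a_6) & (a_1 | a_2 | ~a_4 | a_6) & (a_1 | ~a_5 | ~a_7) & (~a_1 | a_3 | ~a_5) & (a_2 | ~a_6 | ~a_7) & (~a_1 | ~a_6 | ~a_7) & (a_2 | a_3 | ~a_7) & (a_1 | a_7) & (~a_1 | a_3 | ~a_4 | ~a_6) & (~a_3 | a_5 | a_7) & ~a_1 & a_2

a_1 = False, a_2 = True, a_3 = True, a_4 = True, a_5 = False, a_6 = False, a_7 = True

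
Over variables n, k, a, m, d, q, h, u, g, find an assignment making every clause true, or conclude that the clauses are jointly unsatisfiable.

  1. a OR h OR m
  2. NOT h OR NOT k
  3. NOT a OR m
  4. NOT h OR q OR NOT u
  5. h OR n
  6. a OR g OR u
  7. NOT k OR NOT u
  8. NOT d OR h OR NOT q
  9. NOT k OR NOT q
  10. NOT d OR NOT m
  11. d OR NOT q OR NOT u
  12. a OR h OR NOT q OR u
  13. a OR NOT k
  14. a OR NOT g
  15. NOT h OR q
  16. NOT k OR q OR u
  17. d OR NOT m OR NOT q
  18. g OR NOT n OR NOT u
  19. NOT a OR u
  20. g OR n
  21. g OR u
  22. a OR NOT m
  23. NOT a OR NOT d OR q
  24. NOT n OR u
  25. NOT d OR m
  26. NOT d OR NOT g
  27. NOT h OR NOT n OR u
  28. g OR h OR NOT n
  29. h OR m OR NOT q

n: True, k: False, a: True, m: True, d: False, q: False, h: False, u: True, g: True

Set n = True.
  then (NOT n OR u) forces u = True.
  then (NOT k OR NOT u) forces k = False.
  then (g OR NOT n OR NOT u) forces g = True.
  then (NOT d OR NOT g) forces d = False.
  then (d OR NOT q OR NOT u) forces q = False.
  then (a OR NOT g) forces a = True.
  then (NOT h OR q) forces h = False.
  then (NOT a OR m) forces m = True.
All clauses satisfied.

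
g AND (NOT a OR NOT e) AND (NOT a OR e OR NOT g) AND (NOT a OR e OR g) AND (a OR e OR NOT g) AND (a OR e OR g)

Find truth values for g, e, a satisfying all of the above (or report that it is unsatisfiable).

Unit clause (g) forces g = True.
Try e = False:
  (NOT a OR e OR NOT g) forces a = False.
  clause (a OR e OR NOT g) is falsified — backtrack.
So e = True.
  then (NOT a OR NOT e) forces a = False.
Check each clause:
  (g): g holds.
  (NOT a OR NOT e): NOT a holds.
  (NOT a OR e OR NOT g): NOT a holds.
  (NOT a OR e OR g): NOT a holds.
  (a OR e OR NOT g): e holds.
  (a OR e OR g): e holds.
All clauses satisfied.

g = True; e = True; a = False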